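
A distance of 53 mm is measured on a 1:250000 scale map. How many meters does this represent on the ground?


ground = 53 mm * 250000 / 1000 = 13250.0 m

13250.0 m


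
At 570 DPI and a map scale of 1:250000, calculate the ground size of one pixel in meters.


pixel_cm = 2.54 / 570 ≈ 0.004456 cm
ground = pixel_cm * 250000 / 100 = 2.54 * 250000 / (570 * 100) = 635000 / 57000 ≈ 11.14 m

11.14 m


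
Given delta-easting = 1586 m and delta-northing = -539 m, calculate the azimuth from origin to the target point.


az = atan2(1586, -539) = 108.8 deg
adjusted to 0-360: 108.8 degrees

108.8 degrees


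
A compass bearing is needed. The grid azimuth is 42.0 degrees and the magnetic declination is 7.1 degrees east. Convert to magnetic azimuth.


magnetic azimuth = grid azimuth - declination (east +ve)
mag_az = 42.0 - 7.1 = 34.9 degrees

34.9 degrees


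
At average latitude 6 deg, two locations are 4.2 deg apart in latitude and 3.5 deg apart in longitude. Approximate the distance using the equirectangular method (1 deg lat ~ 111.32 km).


dlat_km = 4.2 * 111.32 = 467.544
dlon_km = 3.5 * 111.32 * cos(6) ≈ 387.486
dist = sqrt(467.544^2 + 387.486^2) ≈ 607.2 km

607.2 km


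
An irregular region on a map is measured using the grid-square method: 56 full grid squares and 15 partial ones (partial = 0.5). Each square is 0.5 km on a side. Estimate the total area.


effective squares = 56 + 15 * 0.5 = 63.5
area = 63.5 * 0.25 = 15.875 km^2

15.875 km^2


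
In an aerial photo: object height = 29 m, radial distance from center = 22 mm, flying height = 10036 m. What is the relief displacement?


d = h * r / H = 29 * 22 / 10036 = 0.06 mm

0.06 mm


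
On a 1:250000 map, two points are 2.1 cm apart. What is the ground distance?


ground = 2.1 cm * 250000 / 100 = 5250.0 m = 5.25 km

5.25 km


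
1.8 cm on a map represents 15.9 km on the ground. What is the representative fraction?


ground = 15.9 km = 1590000 cm; RF denominator = ground / map = 1590000 / 1.8 ≈ 883333; RF = 1:883333

1:883333


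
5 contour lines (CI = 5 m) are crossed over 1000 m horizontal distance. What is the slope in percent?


elevation change = 5 * 5 = 25 m
slope = 25 / 1000 * 100 = 2.5%

2.5%


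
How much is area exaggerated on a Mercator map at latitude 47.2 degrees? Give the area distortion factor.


area_distortion = 1/cos^2(47.2) = 2.166

2.166


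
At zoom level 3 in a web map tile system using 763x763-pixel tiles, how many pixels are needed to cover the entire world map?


tiles per axis = 2^3 = 8
total tiles = 8^2 = 64
pixels per axis = 8 * 763 = 6104
total pixels = 6104^2 = 37258816

37258816 pixels


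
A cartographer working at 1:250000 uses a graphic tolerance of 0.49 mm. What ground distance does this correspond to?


ground = 0.49 mm * 250000 / 1000 = 122.5 m

122.5 m


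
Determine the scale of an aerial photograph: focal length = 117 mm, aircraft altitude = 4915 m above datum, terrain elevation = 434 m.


scale = f / (H - h) = 117 mm / 4481 m = 117 / 4481000 = 1:38299

1:38299


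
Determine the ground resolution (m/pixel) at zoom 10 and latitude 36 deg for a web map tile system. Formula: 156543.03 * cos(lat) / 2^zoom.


res = 156543.03 * cos(36) / 2^10 = 156543.03 * 0.80901699 / 1024 = 123.68 m/pixel

123.68 m/pixel


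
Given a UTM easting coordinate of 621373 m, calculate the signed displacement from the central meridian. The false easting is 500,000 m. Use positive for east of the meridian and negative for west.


displacement = 621373 - 500000 = 121373 m

121373 m


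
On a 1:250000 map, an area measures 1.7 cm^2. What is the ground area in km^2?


ground_area = 1.7 * (250000/100)^2 = 10625000.0 m^2 = 10.625 km^2

10.625 km^2


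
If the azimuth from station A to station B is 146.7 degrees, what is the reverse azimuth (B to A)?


back azimuth = (146.7 + 180) mod 360 = 326.7 degrees

326.7 degrees


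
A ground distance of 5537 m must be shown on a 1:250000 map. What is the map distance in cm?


map_cm = 5537 * 100 / 250000 = 2.2148 cm ≈ 2.21 cm

2.21 cm


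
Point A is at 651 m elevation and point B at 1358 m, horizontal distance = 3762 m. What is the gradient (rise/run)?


gradient = (1358 - 651) / 3762 = 707 / 3762 = 0.1879

0.1879


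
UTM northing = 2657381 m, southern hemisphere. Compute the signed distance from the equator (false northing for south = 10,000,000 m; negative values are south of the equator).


For southern: actual = 2657381 - 10000000 = -7342619 m

-7342619 m


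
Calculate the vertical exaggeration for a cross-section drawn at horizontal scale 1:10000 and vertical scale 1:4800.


VE = horizontal_scale / vertical_scale = 10000 / 4800 ≈ 2.1

2.1x


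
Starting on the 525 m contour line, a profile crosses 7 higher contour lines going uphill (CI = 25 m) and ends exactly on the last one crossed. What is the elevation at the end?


elevation = 525 + 7 * 25 = 700 m

700 m


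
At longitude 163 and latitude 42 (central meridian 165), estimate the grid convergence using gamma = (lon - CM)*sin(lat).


gamma = (163 - 165) * sin(42) = -2 * 0.669131 = -1.338 degrees

-1.338 degrees


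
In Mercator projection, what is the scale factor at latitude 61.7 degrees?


SF = 1 / cos(61.7) = 1 / 0.474088 = 2.109

2.109


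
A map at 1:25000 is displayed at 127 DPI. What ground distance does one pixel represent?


pixel_cm = 2.54 / 127 = 0.02 cm
ground = pixel_cm * 25000 / 100 = 2.54 * 25000 / (127 * 100) = 63500 / 12700 = 5.0 m

5.0 m


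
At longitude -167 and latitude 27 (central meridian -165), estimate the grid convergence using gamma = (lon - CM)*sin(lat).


gamma = (-167 - -165) * sin(27) = -2 * 0.45399 = -0.908 degrees

-0.908 degrees


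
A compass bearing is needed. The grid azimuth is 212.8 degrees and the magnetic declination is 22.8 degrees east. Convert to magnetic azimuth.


magnetic azimuth = grid azimuth - declination (east +ve)
mag_az = 212.8 - 22.8 = 190.0 degrees

190.0 degrees


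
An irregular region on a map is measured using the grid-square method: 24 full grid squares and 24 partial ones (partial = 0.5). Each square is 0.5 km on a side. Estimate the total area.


effective squares = 24 + 24 * 0.5 = 36.0
area = 36.0 * 0.25 = 9.0 km^2

9.0 km^2


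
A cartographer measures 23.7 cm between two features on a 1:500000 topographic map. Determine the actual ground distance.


ground = 23.7 cm * 500000 / 100 = 118500.0 m = 118.5 km

118.5 km


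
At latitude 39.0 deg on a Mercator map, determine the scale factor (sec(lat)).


SF = 1 / cos(39.0) = 1 / 0.777146 = 1.287

1.287


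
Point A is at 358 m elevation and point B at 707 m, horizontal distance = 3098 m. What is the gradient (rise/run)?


gradient = (707 - 358) / 3098 = 349 / 3098 = 0.1127

0.1127


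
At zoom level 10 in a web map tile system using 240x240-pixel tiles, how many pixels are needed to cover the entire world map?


tiles per axis = 2^10 = 1024
total tiles = 1024^2 = 1048576
pixels per axis = 1024 * 240 = 245760
total pixels = 245760^2 = 60397977600

60397977600 pixels


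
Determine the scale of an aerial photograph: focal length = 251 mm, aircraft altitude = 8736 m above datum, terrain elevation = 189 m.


scale = f / (H - h) = 251 mm / 8547 m = 251 / 8547000 = 1:34052

1:34052


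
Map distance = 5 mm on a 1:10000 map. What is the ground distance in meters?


ground = 5 mm * 10000 / 1000 = 50.0 m

50.0 m


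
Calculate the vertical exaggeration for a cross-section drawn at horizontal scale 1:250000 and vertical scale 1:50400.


VE = horizontal_scale / vertical_scale = 250000 / 50400 ≈ 5.0

5.0x


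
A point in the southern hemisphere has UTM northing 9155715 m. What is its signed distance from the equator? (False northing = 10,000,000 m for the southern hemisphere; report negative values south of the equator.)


For southern: actual = 9155715 - 10000000 = -844285 m

-844285 m


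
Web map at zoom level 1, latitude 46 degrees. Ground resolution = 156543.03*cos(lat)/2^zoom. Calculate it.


res = 156543.03 * cos(46) / 2^1 = 156543.03 * 0.69465837 / 2 = 54371.96 m/pixel

54371.96 m/pixel


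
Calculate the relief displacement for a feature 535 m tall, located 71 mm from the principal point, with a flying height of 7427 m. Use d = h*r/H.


d = h * r / H = 535 * 71 / 7427 = 5.11 mm

5.11 mm


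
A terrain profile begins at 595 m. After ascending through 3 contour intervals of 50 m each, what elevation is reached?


elevation = 595 + 3 * 50 = 745 m

745 m


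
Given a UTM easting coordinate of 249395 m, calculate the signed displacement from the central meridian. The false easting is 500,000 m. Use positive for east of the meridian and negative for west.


displacement = 249395 - 500000 = -250605 m

-250605 m


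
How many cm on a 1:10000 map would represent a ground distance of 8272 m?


map_cm = 8272 * 100 / 10000 = 82.72 cm

82.72 cm


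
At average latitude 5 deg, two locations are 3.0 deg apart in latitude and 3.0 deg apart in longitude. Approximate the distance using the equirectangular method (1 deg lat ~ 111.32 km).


dlat_km = 3.0 * 111.32 = 333.96
dlon_km = 3.0 * 111.32 * cos(5) ≈ 332.689
dist = sqrt(333.96^2 + 332.689^2) ≈ 471.4 km

471.4 km


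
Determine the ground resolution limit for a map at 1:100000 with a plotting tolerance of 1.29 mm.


ground = 1.29 mm * 100000 / 1000 = 129.0 m

129.0 m


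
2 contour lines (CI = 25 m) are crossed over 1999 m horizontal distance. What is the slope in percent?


elevation change = 2 * 25 = 50 m
slope = 50 / 1999 * 100 = 2.5%

2.5%


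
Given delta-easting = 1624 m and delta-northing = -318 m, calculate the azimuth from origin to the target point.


az = atan2(1624, -318) = 101.1 deg
adjusted to 0-360: 101.1 degrees

101.1 degrees


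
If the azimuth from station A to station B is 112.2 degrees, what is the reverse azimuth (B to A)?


back azimuth = (112.2 + 180) mod 360 = 292.2 degrees

292.2 degrees


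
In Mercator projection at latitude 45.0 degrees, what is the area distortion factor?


area_distortion = 1/cos^2(45.0) = 2.0

2.0


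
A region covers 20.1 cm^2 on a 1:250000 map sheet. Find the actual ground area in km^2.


ground_area = 20.1 * (250000/100)^2 = 125625000.0 m^2 = 125.625 km^2

125.625 km^2


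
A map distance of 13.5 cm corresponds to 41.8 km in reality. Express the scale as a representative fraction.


ground = 41.8 km = 4180000 cm; RF denominator = ground / map = 4180000 / 13.5 ≈ 309630; RF = 1:309630

1:309630


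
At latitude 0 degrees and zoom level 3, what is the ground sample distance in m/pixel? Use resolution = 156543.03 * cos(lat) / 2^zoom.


res = 156543.03 * cos(0) / 2^3 = 156543.03 * 1.0 / 8 = 19567.88 m/pixel

19567.88 m/pixel


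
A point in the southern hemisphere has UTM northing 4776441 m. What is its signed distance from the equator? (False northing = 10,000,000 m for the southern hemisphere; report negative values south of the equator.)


For southern: actual = 4776441 - 10000000 = -5223559 m

-5223559 m


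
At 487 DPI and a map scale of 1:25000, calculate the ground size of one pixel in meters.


pixel_cm = 2.54 / 487 ≈ 0.005216 cm
ground = pixel_cm * 25000 / 100 = 2.54 * 25000 / (487 * 100) = 63500 / 48700 ≈ 1.3 m

1.3 m


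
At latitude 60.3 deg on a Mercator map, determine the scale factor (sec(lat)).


SF = 1 / cos(60.3) = 1 / 0.495459 = 2.018

2.018


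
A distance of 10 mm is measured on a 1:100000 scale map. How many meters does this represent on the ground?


ground = 10 mm * 100000 / 1000 = 1000.0 m

1000.0 m


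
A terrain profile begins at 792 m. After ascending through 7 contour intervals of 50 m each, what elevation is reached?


elevation = 792 + 7 * 50 = 1142 m

1142 m


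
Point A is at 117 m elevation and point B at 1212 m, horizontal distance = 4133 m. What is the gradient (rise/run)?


gradient = (1212 - 117) / 4133 = 1095 / 4133 = 0.2649

0.2649


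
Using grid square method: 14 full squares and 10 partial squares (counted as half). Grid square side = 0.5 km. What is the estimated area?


effective squares = 14 + 10 * 0.5 = 19.0
area = 19.0 * 0.25 = 4.75 km^2

4.75 km^2


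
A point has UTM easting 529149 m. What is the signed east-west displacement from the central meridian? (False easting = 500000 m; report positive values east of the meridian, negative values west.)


displacement = 529149 - 500000 = 29149 m

29149 m


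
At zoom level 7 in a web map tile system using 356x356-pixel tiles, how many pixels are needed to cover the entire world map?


tiles per axis = 2^7 = 128
total tiles = 128^2 = 16384
pixels per axis = 128 * 356 = 45568
total pixels = 45568^2 = 2076442624

2076442624 pixels


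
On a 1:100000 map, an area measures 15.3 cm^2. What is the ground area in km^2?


ground_area = 15.3 * (100000/100)^2 = 15300000.0 m^2 = 15.3 km^2

15.3 km^2


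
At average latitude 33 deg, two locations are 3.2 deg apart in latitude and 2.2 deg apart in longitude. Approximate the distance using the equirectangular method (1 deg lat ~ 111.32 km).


dlat_km = 3.2 * 111.32 = 356.224
dlon_km = 2.2 * 111.32 * cos(33) ≈ 205.394
dist = sqrt(356.224^2 + 205.394^2) ≈ 411.2 km

411.2 km


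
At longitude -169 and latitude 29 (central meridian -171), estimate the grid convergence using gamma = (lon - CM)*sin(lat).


gamma = (-169 - -171) * sin(29) = 2 * 0.48481 = 0.97 degrees

0.97 degrees


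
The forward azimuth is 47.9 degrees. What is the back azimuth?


back azimuth = (47.9 + 180) mod 360 = 227.9 degrees

227.9 degrees


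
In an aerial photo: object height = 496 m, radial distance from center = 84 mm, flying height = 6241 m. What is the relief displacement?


d = h * r / H = 496 * 84 / 6241 = 6.68 mm

6.68 mm


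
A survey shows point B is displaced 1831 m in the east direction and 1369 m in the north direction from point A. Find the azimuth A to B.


az = atan2(1831, 1369) = 53.2 deg
adjusted to 0-360: 53.2 degrees

53.2 degrees


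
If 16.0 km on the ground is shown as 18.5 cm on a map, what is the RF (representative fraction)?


ground = 16.0 km = 1600000 cm; RF denominator = ground / map = 1600000 / 18.5 ≈ 86486; RF = 1:86486

1:86486


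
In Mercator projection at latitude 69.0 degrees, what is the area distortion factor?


area_distortion = 1/cos^2(69.0) = 7.786

7.786


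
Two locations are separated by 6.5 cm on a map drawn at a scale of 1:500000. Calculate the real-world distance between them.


ground = 6.5 cm * 500000 / 100 = 32500.0 m = 32.5 km

32.5 km


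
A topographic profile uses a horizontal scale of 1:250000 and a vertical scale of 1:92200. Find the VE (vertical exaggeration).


VE = horizontal_scale / vertical_scale = 250000 / 92200 ≈ 2.7

2.7x


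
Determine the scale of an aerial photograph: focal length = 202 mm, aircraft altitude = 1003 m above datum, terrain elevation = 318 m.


scale = f / (H - h) = 202 mm / 685 m = 202 / 685000 = 1:3391

1:3391


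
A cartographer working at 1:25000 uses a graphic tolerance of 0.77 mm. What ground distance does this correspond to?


ground = 0.77 mm * 25000 / 1000 = 19.25 m

19.25 m


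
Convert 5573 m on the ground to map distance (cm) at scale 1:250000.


map_cm = 5573 * 100 / 250000 = 2.2292 cm ≈ 2.23 cm

2.23 cm


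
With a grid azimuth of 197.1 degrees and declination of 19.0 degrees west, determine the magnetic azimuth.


magnetic azimuth = grid azimuth - declination (east +ve)
mag_az = 197.1 - -19.0 = 216.1 degrees

216.1 degrees


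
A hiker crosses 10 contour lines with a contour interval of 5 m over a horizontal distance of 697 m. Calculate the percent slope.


elevation change = 10 * 5 = 50 m
slope = 50 / 697 * 100 = 7.2%

7.2%


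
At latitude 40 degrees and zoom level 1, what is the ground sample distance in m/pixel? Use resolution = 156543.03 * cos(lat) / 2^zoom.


res = 156543.03 * cos(40) / 2^1 = 156543.03 * 0.76604444 / 2 = 59959.46 m/pixel

59959.46 m/pixel


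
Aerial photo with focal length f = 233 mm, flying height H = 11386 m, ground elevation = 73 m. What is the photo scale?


scale = f / (H - h) = 233 mm / 11313 m = 233 / 11313000 = 1:48554

1:48554


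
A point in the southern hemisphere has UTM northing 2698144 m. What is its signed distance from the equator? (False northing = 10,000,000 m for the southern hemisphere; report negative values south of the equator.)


For southern: actual = 2698144 - 10000000 = -7301856 m

-7301856 m


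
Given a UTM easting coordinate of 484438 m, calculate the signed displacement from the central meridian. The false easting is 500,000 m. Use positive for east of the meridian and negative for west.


displacement = 484438 - 500000 = -15562 m

-15562 m


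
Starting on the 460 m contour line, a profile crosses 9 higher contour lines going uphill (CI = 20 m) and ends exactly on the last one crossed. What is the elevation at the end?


elevation = 460 + 9 * 20 = 640 m

640 m


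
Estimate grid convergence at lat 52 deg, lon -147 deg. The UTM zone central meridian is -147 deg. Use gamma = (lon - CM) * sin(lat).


gamma = (-147 - -147) * sin(52) = 0 * 0.788011 = 0.0 degrees

0.0 degrees


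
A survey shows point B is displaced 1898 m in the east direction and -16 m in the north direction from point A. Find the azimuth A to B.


az = atan2(1898, -16) = 90.5 deg
adjusted to 0-360: 90.5 degrees

90.5 degrees


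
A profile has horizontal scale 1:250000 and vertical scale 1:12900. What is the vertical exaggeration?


VE = horizontal_scale / vertical_scale = 250000 / 12900 ≈ 19.4

19.4x


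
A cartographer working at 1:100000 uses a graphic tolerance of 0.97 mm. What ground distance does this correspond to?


ground = 0.97 mm * 100000 / 1000 = 97.0 m

97.0 m


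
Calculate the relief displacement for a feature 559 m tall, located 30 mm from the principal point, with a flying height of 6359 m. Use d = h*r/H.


d = h * r / H = 559 * 30 / 6359 = 2.64 mm

2.64 mm


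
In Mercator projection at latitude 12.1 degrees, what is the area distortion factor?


area_distortion = 1/cos^2(12.1) = 1.046

1.046


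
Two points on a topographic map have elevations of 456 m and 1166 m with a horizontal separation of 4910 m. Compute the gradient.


gradient = (1166 - 456) / 4910 = 710 / 4910 = 0.1446

0.1446


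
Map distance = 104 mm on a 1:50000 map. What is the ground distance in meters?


ground = 104 mm * 50000 / 1000 = 5200.0 m

5200.0 m


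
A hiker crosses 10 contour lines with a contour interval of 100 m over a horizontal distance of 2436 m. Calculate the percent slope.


elevation change = 10 * 100 = 1000 m
slope = 1000 / 2436 * 100 = 41.1%

41.1%


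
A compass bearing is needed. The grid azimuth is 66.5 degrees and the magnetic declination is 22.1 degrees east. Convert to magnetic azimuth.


magnetic azimuth = grid azimuth - declination (east +ve)
mag_az = 66.5 - 22.1 = 44.4 degrees

44.4 degrees


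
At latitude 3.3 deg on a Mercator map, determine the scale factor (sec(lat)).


SF = 1 / cos(3.3) = 1 / 0.998342 = 1.002

1.002


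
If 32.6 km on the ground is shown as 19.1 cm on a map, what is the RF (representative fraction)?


ground = 32.6 km = 3260000 cm; RF denominator = ground / map = 3260000 / 19.1 ≈ 170681; RF = 1:170681

1:170681


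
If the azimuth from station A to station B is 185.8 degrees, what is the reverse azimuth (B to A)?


back azimuth = (185.8 + 180) mod 360 = 5.8 degrees

5.8 degrees


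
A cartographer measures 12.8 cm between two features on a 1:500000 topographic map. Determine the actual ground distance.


ground = 12.8 cm * 500000 / 100 = 64000.0 m = 64.0 km

64.0 km


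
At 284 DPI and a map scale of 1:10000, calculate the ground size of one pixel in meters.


pixel_cm = 2.54 / 284 ≈ 0.008944 cm
ground = pixel_cm * 10000 / 100 = 2.54 * 10000 / (284 * 100) = 25400 / 28400 ≈ 0.89 m

0.89 m


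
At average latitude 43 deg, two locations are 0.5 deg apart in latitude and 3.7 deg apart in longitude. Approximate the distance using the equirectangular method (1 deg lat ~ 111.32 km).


dlat_km = 0.5 * 111.32 = 55.66
dlon_km = 3.7 * 111.32 * cos(43) ≈ 301.233
dist = sqrt(55.66^2 + 301.233^2) ≈ 306.3 km

306.3 km


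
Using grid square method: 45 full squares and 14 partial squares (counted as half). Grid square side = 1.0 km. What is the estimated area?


effective squares = 45 + 14 * 0.5 = 52.0
area = 52.0 * 1.0 = 52.0 km^2

52.0 km^2


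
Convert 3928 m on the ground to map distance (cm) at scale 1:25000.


map_cm = 3928 * 100 / 25000 = 15.712 cm ≈ 15.71 cm

15.71 cm


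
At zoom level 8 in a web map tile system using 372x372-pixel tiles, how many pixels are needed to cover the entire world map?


tiles per axis = 2^8 = 256
total tiles = 256^2 = 65536
pixels per axis = 256 * 372 = 95232
total pixels = 95232^2 = 9069133824

9069133824 pixels


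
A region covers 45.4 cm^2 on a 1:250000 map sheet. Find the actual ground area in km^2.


ground_area = 45.4 * (250000/100)^2 = 283750000.0 m^2 = 283.75 km^2

283.75 km^2


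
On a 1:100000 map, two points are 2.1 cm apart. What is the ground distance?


ground = 2.1 cm * 100000 / 100 = 2100.0 m = 2.1 km

2.1 km


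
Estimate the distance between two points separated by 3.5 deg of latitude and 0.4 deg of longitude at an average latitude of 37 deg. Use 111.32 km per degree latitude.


dlat_km = 3.5 * 111.32 = 389.62
dlon_km = 0.4 * 111.32 * cos(37) ≈ 35.562
dist = sqrt(389.62^2 + 35.562^2) ≈ 391.2 km

391.2 km


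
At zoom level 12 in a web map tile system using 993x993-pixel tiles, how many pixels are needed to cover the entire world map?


tiles per axis = 2^12 = 4096
total tiles = 4096^2 = 16777216
pixels per axis = 4096 * 993 = 4067328
total pixels = 4067328^2 = 16543157059584

16543157059584 pixels


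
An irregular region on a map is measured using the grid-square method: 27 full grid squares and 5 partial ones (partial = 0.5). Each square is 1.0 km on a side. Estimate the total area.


effective squares = 27 + 5 * 0.5 = 29.5
area = 29.5 * 1.0 = 29.5 km^2

29.5 km^2


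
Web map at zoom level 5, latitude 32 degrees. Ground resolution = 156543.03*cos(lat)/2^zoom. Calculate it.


res = 156543.03 * cos(32) / 2^5 = 156543.03 * 0.8480481 / 32 = 4148.63 m/pixel

4148.63 m/pixel


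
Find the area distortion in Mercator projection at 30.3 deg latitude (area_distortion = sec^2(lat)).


area_distortion = 1/cos^2(30.3) = 1.341

1.341


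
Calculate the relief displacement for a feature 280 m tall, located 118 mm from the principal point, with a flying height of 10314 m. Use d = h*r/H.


d = h * r / H = 280 * 118 / 10314 = 3.2 mm

3.2 mm


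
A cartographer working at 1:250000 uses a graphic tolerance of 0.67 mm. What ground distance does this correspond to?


ground = 0.67 mm * 250000 / 1000 = 167.5 m

167.5 m


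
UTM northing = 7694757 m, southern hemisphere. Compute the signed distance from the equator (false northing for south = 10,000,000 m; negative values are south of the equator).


For southern: actual = 7694757 - 10000000 = -2305243 m

-2305243 m


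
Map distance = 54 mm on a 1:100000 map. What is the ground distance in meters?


ground = 54 mm * 100000 / 1000 = 5400.0 m

5400.0 m


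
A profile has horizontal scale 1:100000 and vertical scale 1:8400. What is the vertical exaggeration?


VE = horizontal_scale / vertical_scale = 100000 / 8400 ≈ 11.9

11.9x


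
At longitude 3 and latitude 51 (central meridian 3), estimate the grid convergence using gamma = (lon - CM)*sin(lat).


gamma = (3 - 3) * sin(51) = 0 * 0.777146 = 0.0 degrees

0.0 degrees


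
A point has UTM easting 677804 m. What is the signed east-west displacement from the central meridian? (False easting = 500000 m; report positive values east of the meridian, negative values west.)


displacement = 677804 - 500000 = 177804 m

177804 m


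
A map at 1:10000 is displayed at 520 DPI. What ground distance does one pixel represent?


pixel_cm = 2.54 / 520 ≈ 0.004885 cm
ground = pixel_cm * 10000 / 100 = 2.54 * 10000 / (520 * 100) = 25400 / 52000 ≈ 0.49 m

0.49 m


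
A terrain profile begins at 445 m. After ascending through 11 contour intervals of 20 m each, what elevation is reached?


elevation = 445 + 11 * 20 = 665 m

665 m


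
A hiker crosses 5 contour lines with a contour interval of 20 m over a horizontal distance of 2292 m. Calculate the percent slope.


elevation change = 5 * 20 = 100 m
slope = 100 / 2292 * 100 = 4.4%

4.4%


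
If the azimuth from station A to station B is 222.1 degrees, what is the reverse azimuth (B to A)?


back azimuth = (222.1 + 180) mod 360 = 42.1 degrees

42.1 degrees


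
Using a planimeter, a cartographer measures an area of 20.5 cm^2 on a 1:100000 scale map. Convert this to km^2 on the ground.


ground_area = 20.5 * (100000/100)^2 = 20500000.0 m^2 = 20.5 km^2

20.5 km^2


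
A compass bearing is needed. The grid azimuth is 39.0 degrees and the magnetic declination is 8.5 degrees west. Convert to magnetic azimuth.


magnetic azimuth = grid azimuth - declination (east +ve)
mag_az = 39.0 - -8.5 = 47.5 degrees

47.5 degrees


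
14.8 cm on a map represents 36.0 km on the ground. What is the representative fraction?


ground = 36.0 km = 3600000 cm; RF denominator = ground / map = 3600000 / 14.8 ≈ 243243; RF = 1:243243

1:243243


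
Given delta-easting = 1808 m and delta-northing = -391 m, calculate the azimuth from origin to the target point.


az = atan2(1808, -391) = 102.2 deg
adjusted to 0-360: 102.2 degrees

102.2 degrees


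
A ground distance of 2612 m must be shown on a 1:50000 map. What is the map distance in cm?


map_cm = 2612 * 100 / 50000 = 5.224 cm ≈ 5.22 cm

5.22 cm


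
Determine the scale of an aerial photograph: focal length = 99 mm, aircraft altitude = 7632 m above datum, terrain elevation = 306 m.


scale = f / (H - h) = 99 mm / 7326 m = 99 / 7326000 = 1:74000

1:74000


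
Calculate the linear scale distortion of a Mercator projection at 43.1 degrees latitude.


SF = 1 / cos(43.1) = 1 / 0.730162 = 1.37

1.37


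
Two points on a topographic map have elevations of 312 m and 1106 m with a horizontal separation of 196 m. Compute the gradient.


gradient = (1106 - 312) / 196 = 794 / 196 = 4.051

4.051


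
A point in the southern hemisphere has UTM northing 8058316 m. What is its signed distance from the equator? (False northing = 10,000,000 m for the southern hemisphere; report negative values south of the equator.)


For southern: actual = 8058316 - 10000000 = -1941684 m

-1941684 m


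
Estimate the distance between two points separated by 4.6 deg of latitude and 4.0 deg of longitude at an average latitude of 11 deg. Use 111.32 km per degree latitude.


dlat_km = 4.6 * 111.32 = 512.072
dlon_km = 4.0 * 111.32 * cos(11) ≈ 437.099
dist = sqrt(512.072^2 + 437.099^2) ≈ 673.3 km

673.3 km


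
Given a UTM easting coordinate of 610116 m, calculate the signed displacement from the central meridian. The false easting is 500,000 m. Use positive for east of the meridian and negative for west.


displacement = 610116 - 500000 = 110116 m

110116 m


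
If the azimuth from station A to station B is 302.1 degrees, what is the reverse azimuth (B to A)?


back azimuth = (302.1 + 180) mod 360 = 122.1 degrees

122.1 degrees


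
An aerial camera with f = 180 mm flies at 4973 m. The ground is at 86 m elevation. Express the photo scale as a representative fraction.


scale = f / (H - h) = 180 mm / 4887 m = 180 / 4887000 = 1:27150

1:27150


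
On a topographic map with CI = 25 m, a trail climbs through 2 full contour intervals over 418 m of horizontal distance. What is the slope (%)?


elevation change = 2 * 25 = 50 m
slope = 50 / 418 * 100 = 12.0%

12.0%


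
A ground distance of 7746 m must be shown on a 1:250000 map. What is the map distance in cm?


map_cm = 7746 * 100 / 250000 = 3.0984 cm ≈ 3.1 cm

3.1 cm


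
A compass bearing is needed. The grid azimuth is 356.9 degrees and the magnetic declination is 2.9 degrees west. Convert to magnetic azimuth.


magnetic azimuth = grid azimuth - declination (east +ve)
mag_az = 356.9 - -2.9 = 359.8 degrees

359.8 degrees


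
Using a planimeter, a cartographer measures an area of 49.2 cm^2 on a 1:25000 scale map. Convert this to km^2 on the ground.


ground_area = 49.2 * (25000/100)^2 = 3075000.0 m^2 = 3.075 km^2

3.075 km^2


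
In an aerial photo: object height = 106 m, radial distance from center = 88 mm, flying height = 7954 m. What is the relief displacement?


d = h * r / H = 106 * 88 / 7954 = 1.17 mm

1.17 mm


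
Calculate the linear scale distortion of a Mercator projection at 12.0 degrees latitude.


SF = 1 / cos(12.0) = 1 / 0.978148 = 1.022

1.022


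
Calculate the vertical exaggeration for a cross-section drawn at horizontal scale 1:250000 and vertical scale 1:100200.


VE = horizontal_scale / vertical_scale = 250000 / 100200 ≈ 2.5

2.5x


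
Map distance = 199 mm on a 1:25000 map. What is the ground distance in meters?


ground = 199 mm * 25000 / 1000 = 4975.0 m

4975.0 m


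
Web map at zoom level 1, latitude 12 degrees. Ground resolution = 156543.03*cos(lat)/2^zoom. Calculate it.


res = 156543.03 * cos(12) / 2^1 = 156543.03 * 0.9781476 / 2 = 76561.09 m/pixel

76561.09 m/pixel


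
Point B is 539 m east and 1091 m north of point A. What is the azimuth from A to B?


az = atan2(539, 1091) = 26.3 deg
adjusted to 0-360: 26.3 degrees

26.3 degrees


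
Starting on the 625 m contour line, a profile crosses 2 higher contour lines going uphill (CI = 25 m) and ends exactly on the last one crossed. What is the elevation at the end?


elevation = 625 + 2 * 25 = 675 m

675 m


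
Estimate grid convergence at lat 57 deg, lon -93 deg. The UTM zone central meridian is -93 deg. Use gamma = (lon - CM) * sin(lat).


gamma = (-93 - -93) * sin(57) = 0 * 0.838671 = 0.0 degrees

0.0 degrees


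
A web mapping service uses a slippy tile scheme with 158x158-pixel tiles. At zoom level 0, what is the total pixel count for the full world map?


tiles per axis = 2^0 = 1
total tiles = 1^2 = 1
pixels per axis = 1 * 158 = 158
total pixels = 158^2 = 24964

24964 pixels


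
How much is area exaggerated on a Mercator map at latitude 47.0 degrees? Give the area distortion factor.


area_distortion = 1/cos^2(47.0) = 2.15

2.15


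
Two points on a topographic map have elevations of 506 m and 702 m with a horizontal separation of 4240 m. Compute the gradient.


gradient = (702 - 506) / 4240 = 196 / 4240 = 0.0462

0.0462


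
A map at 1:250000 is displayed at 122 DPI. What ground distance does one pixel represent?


pixel_cm = 2.54 / 122 ≈ 0.02082 cm
ground = pixel_cm * 250000 / 100 = 2.54 * 250000 / (122 * 100) = 635000 / 12200 ≈ 52.05 m

52.05 m


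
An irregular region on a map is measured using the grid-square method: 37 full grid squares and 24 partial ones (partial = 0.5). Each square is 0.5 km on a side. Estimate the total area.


effective squares = 37 + 24 * 0.5 = 49.0
area = 49.0 * 0.25 = 12.25 km^2

12.25 km^2


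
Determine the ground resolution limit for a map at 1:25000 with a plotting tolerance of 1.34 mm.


ground = 1.34 mm * 25000 / 1000 = 33.5 m

33.5 m


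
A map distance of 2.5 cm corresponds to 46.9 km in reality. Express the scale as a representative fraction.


ground = 46.9 km = 4690000 cm; RF denominator = ground / map = 4690000 / 2.5 = 1876000; RF = 1:1876000

1:1876000


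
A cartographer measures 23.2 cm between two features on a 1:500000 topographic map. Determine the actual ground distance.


ground = 23.2 cm * 500000 / 100 = 116000.0 m = 116.0 km

116.0 km


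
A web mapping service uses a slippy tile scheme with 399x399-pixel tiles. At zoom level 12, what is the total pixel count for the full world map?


tiles per axis = 2^12 = 4096
total tiles = 4096^2 = 16777216
pixels per axis = 4096 * 399 = 1634304
total pixels = 1634304^2 = 2670949564416

2670949564416 pixels


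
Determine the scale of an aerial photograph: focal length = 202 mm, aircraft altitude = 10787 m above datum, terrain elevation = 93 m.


scale = f / (H - h) = 202 mm / 10694 m = 202 / 10694000 = 1:52941

1:52941


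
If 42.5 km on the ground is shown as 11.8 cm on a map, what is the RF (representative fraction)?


ground = 42.5 km = 4250000 cm; RF denominator = ground / map = 4250000 / 11.8 ≈ 360169; RF = 1:360169

1:360169


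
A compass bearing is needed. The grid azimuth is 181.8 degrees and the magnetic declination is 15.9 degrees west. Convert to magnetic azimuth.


magnetic azimuth = grid azimuth - declination (east +ve)
mag_az = 181.8 - -15.9 = 197.7 degrees

197.7 degrees


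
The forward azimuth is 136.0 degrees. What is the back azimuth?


back azimuth = (136.0 + 180) mod 360 = 316.0 degrees

316.0 degrees


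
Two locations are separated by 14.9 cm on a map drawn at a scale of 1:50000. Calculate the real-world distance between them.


ground = 14.9 cm * 50000 / 100 = 7450.0 m = 7.45 km

7.45 km


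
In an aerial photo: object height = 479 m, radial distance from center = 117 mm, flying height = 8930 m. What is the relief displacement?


d = h * r / H = 479 * 117 / 8930 = 6.28 mm

6.28 mm


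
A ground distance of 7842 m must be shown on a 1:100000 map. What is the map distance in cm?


map_cm = 7842 * 100 / 100000 = 7.842 cm ≈ 7.84 cm

7.84 cm


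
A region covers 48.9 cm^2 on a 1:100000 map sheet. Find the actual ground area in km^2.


ground_area = 48.9 * (100000/100)^2 = 48900000.0 m^2 = 48.9 km^2

48.9 km^2


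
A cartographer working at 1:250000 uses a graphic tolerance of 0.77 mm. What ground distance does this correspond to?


ground = 0.77 mm * 250000 / 1000 = 192.5 m

192.5 m


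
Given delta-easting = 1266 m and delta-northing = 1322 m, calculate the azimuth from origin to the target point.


az = atan2(1266, 1322) = 43.8 deg
adjusted to 0-360: 43.8 degrees

43.8 degrees


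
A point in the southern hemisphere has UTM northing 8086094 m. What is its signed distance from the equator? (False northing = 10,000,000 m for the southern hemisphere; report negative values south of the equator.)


For southern: actual = 8086094 - 10000000 = -1913906 m

-1913906 m


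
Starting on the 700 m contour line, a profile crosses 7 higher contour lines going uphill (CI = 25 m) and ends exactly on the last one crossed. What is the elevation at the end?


elevation = 700 + 7 * 25 = 875 m

875 m


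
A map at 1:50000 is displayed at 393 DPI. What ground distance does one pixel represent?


pixel_cm = 2.54 / 393 ≈ 0.006463 cm
ground = pixel_cm * 50000 / 100 = 2.54 * 50000 / (393 * 100) = 127000 / 39300 ≈ 3.23 m

3.23 m


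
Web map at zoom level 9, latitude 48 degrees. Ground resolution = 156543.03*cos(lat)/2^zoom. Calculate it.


res = 156543.03 * cos(48) / 2^9 = 156543.03 * 0.66913061 / 512 = 204.59 m/pixel

204.59 m/pixel


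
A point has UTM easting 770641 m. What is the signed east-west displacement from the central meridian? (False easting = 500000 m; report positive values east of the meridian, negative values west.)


displacement = 770641 - 500000 = 270641 m

270641 m


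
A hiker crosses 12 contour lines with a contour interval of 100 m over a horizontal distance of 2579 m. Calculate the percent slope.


elevation change = 12 * 100 = 1200 m
slope = 1200 / 2579 * 100 = 46.5%

46.5%


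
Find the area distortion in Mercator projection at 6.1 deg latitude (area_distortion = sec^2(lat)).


area_distortion = 1/cos^2(6.1) = 1.011

1.011


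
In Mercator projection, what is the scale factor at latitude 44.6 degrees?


SF = 1 / cos(44.6) = 1 / 0.712026 = 1.404

1.404


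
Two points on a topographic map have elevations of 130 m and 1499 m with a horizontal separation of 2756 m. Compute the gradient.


gradient = (1499 - 130) / 2756 = 1369 / 2756 = 0.4967

0.4967


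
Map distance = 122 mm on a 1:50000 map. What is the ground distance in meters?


ground = 122 mm * 50000 / 1000 = 6100.0 m

6100.0 m


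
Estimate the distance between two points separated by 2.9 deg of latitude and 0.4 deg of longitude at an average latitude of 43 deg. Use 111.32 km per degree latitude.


dlat_km = 2.9 * 111.32 = 322.828
dlon_km = 0.4 * 111.32 * cos(43) ≈ 32.566
dist = sqrt(322.828^2 + 32.566^2) ≈ 324.5 km

324.5 km


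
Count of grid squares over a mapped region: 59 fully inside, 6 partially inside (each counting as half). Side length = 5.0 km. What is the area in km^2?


effective squares = 59 + 6 * 0.5 = 62.0
area = 62.0 * 25.0 = 1550.0 km^2

1550.0 km^2


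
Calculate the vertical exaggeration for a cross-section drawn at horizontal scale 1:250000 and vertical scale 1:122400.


VE = horizontal_scale / vertical_scale = 250000 / 122400 ≈ 2.0

2.0x


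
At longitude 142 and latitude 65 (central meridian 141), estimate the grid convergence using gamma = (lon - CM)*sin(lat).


gamma = (142 - 141) * sin(65) = 1 * 0.906308 = 0.906 degrees

0.906 degrees


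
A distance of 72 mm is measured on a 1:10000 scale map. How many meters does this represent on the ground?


ground = 72 mm * 10000 / 1000 = 720.0 m

720.0 m


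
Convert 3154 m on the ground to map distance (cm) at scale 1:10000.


map_cm = 3154 * 100 / 10000 = 31.54 cm

31.54 cm


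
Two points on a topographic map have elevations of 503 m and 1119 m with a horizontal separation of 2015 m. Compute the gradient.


gradient = (1119 - 503) / 2015 = 616 / 2015 = 0.3057

0.3057


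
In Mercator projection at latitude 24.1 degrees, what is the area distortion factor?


area_distortion = 1/cos^2(24.1) = 1.2

1.2


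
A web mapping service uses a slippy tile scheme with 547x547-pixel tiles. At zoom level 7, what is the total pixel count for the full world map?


tiles per axis = 2^7 = 128
total tiles = 128^2 = 16384
pixels per axis = 128 * 547 = 70016
total pixels = 70016^2 = 4902240256

4902240256 pixels


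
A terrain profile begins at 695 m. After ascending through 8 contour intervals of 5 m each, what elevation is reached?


elevation = 695 + 8 * 5 = 735 m

735 m


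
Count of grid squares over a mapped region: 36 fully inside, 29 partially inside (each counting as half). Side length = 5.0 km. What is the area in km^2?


effective squares = 36 + 29 * 0.5 = 50.5
area = 50.5 * 25.0 = 1262.5 km^2

1262.5 km^2


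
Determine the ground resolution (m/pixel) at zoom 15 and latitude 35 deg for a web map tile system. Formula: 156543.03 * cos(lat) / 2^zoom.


res = 156543.03 * cos(35) / 2^15 = 156543.03 * 0.81915204 / 32768 = 3.91 m/pixel

3.91 m/pixel


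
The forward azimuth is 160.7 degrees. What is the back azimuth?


back azimuth = (160.7 + 180) mod 360 = 340.7 degrees

340.7 degrees


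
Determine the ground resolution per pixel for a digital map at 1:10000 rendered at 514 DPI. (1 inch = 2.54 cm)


pixel_cm = 2.54 / 514 ≈ 0.004942 cm
ground = pixel_cm * 10000 / 100 = 2.54 * 10000 / (514 * 100) = 25400 / 51400 ≈ 0.49 m

0.49 m


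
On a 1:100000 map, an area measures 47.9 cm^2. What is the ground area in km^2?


ground_area = 47.9 * (100000/100)^2 = 47900000.0 m^2 = 47.9 km^2

47.9 km^2
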